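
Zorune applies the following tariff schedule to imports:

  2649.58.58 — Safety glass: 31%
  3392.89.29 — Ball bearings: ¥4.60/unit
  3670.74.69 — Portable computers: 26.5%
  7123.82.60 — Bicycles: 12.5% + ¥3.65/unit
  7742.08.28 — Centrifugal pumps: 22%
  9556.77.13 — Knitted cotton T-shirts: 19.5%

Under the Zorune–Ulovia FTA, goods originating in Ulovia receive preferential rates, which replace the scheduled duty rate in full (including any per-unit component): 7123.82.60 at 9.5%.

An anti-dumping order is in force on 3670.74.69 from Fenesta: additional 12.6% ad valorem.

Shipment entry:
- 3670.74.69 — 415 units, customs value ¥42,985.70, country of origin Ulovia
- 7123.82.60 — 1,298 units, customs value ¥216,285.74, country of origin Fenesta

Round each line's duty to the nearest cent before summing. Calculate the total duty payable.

¥43,164.63

Line 1 (3670.74.69, Ulovia, 415 units, ¥42,985.70):
Base rate for 3670.74.69 is 26.5%.
Origin Ulovia is the FTA partner but 3670.74.69 is not on the preference list; base rate stands.
The additional-duty order on 3670.74.69 targets Fenesta, not Ulovia; it does not apply.
Duty = ¥42,985.70 × 26.5% = ¥11,391.21.
Line 2 (7123.82.60, Fenesta, 1,298 units, ¥216,285.74):
Base rate for 7123.82.60 is 12.5% + ¥3.65/unit.
7123.82.60 has an FTA preferential rate, but origin Fenesta is not Ulovia; base rate stands.
Duty = ¥216,285.74 × 12.5% + 1,298 × ¥3.65 = ¥31,773.42.
Total = ¥11,391.21 + ¥31,773.42 = ¥43,164.63.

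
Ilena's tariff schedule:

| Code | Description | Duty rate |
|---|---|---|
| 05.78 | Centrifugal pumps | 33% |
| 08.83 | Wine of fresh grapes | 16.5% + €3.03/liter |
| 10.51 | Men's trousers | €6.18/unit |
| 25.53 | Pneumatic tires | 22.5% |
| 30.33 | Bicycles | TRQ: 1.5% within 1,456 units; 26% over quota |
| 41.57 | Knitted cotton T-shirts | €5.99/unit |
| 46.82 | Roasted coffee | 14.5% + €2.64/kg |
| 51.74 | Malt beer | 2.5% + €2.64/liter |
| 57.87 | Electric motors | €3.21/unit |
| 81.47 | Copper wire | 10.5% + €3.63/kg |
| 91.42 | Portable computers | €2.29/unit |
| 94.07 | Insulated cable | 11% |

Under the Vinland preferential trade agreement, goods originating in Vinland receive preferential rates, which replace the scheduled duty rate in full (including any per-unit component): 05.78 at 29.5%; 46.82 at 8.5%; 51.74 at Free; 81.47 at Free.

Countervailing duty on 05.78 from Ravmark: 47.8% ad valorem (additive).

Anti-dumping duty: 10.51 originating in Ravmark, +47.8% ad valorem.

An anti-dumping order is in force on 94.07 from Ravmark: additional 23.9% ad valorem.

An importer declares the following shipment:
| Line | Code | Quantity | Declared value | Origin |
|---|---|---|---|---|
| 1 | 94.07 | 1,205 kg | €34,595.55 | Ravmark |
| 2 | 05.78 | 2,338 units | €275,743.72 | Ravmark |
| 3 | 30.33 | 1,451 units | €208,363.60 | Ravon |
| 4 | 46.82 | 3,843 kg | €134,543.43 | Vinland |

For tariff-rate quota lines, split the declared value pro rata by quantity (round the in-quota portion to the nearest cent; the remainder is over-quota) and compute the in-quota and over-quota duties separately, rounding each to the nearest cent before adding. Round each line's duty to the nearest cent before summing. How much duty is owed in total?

Line 1 (94.07, Ravmark, 1,205 kg, €34,595.55):
Base rate for 94.07 is 11%.
Additional duty on 94.07 from Ravmark: +23.9%. Applied ad valorem rate: 11% + 23.9% = 34.9%.
Duty = €34,595.55 × 34.9% = €12,073.85.
Line 2 (05.78, Ravmark, 2,338 units, €275,743.72):
Base rate for 05.78 is 33%.
05.78 has an FTA preferential rate, but origin Ravmark is not Vinland; base rate stands.
Additional duty on 05.78 from Ravmark: +47.8%. Applied ad valorem rate: 33% + 47.8% = 80.8%.
Duty = €275,743.72 × 80.8% = €222,800.93.
Line 3 (30.33, Ravon, 1,451 units, €208,363.60):
Code 30.33 is under a tariff-rate quota (threshold 1,456 units). Quantity 1,451 units is within the quota, so the in-quota rate 1.5% applies to the full value.
Duty = €208,363.60 × 1.5% = €3,125.45.
Line 4 (46.82, Vinland, 3,843 kg, €134,543.43):
Base rate for 46.82 is 14.5% + €2.64/kg.
Origin Vinland qualifies under the Ilena–Vinland agreement and 46.82 is covered: preferential rate 8.5% applies instead.
Duty = €134,543.43 × 8.5% = €11,436.19.
Total = €12,073.85 + €222,800.93 + €3,125.45 + €11,436.19 = €249,436.42.

€249,436.42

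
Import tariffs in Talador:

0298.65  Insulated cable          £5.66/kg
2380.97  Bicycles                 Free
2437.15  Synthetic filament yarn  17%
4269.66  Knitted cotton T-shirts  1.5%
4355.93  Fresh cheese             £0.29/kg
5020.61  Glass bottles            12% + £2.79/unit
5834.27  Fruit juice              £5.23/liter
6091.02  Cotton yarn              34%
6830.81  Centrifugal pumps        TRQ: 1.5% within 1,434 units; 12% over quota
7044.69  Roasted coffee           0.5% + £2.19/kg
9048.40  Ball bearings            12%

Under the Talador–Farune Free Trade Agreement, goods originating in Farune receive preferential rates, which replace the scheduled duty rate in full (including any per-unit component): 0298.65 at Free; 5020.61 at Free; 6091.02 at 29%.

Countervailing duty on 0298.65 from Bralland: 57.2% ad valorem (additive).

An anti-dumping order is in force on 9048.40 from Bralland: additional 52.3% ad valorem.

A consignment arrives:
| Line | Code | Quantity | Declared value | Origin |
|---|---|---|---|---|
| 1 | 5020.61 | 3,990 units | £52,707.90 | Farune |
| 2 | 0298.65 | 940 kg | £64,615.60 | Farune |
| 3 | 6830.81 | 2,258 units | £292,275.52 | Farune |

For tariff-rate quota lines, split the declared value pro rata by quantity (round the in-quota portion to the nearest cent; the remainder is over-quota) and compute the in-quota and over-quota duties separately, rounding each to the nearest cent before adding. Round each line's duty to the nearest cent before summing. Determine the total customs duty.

£15,583.28

Line 1 (5020.61, Farune, 3,990 units, £52,707.90):
Base rate for 5020.61 is 12% + £2.79/unit.
Origin Farune qualifies under the Talador–Farune agreement and 5020.61 is covered: preferential rate Free applies instead.
Duty = £52,707.90 × 0% = £0.00.
Line 2 (0298.65, Farune, 940 kg, £64,615.60):
Base rate for 0298.65 is £5.66/kg.
Origin Farune qualifies under the Talador–Farune agreement and 0298.65 is covered: preferential rate Free applies instead.
The additional-duty order on 0298.65 targets Bralland, not Farune; it does not apply.
Duty = £64,615.60 × 0% = £0.00.
Line 3 (6830.81, Farune, 2,258 units, £292,275.52):
Code 6830.81 is under a tariff-rate quota (threshold 1,434 units). In-quota: 1,434 units at 1.5%; over-quota: 824 units at 12%.
Pro-rata value split: in-quota = £292,275.52 × 1,434/2,258 = £185,616.96; over-quota = £292,275.52 − £185,616.96 = £106,658.56.
In-quota duty = £185,616.96 × 1.5% = £2,784.25. Over-quota duty = £106,658.56 × 12% = £12,799.03.
Line duty = £2,784.25 + £12,799.03 = £15,583.28.
Total = £0.00 + £0.00 + £15,583.28 = £15,583.28.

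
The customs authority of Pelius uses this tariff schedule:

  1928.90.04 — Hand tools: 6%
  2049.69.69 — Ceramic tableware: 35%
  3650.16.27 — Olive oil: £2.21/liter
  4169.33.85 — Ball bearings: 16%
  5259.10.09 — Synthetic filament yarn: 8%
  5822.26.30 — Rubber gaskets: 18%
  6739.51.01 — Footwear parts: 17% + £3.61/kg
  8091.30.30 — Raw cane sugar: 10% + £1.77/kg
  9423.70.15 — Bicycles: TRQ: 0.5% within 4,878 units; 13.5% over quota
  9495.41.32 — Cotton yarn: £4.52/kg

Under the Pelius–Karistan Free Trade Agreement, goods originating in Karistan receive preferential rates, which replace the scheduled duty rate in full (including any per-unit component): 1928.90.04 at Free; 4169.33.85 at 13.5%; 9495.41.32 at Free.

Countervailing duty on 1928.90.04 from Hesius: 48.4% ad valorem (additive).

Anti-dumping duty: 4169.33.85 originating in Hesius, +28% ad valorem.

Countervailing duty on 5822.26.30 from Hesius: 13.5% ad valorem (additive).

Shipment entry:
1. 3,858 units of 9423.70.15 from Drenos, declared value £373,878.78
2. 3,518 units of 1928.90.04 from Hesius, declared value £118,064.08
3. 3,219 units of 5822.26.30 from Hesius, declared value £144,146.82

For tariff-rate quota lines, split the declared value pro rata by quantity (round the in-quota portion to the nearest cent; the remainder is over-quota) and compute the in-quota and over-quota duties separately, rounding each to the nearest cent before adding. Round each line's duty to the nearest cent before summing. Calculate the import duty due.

Line 1 (9423.70.15, Drenos, 3,858 units, £373,878.78):
Code 9423.70.15 is under a tariff-rate quota (threshold 4,878 units). Quantity 3,858 units is within the quota, so the in-quota rate 0.5% applies to the full value.
Duty = £373,878.78 × 0.5% = £1,869.39.
Line 2 (1928.90.04, Hesius, 3,518 units, £118,064.08):
Base rate for 1928.90.04 is 6%.
1928.90.04 has an FTA preferential rate, but origin Hesius is not Karistan; base rate stands.
Additional duty on 1928.90.04 from Hesius: +48.4%. Applied ad valorem rate: 6% + 48.4% = 54.4%.
Duty = £118,064.08 × 54.4% = £64,226.86.
Line 3 (5822.26.30, Hesius, 3,219 units, £144,146.82):
Base rate for 5822.26.30 is 18%.
Additional duty on 5822.26.30 from Hesius: +13.5%. Applied ad valorem rate: 18% + 13.5% = 31.5%.
Duty = £144,146.82 × 31.5% = £45,406.25.
Total = £1,869.39 + £64,226.86 + £45,406.25 = £111,502.50.

£111,502.50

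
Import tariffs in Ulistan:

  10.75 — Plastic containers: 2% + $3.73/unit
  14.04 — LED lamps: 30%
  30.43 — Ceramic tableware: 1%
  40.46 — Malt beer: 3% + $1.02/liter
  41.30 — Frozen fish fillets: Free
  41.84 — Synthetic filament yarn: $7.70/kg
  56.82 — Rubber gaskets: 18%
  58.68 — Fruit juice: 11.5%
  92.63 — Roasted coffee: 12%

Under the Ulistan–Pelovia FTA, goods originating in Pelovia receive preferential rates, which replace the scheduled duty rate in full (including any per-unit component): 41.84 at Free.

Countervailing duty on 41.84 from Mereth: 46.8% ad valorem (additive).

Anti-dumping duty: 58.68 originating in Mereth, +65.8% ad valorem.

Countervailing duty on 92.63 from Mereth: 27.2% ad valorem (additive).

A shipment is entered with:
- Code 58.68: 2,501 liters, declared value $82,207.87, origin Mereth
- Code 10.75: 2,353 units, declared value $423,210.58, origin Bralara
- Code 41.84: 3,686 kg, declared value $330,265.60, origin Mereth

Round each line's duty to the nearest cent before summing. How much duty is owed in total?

Line 1 (58.68, Mereth, 2,501 liters, $82,207.87):
Base rate for 58.68 is 11.5%.
Additional duty on 58.68 from Mereth: +65.8%. Applied ad valorem rate: 11.5% + 65.8% = 77.3%.
Duty = $82,207.87 × 77.3% = $63,546.68.
Line 2 (10.75, Bralara, 2,353 units, $423,210.58):
Base rate for 10.75 is 2% + $3.73/unit.
Duty = $423,210.58 × 2% + 2,353 × $3.73 = $17,240.90.
Line 3 (41.84, Mereth, 3,686 kg, $330,265.60):
Base rate for 41.84 is $7.70/kg.
41.84 has an FTA preferential rate, but origin Mereth is not Pelovia; base rate stands.
Additional duty on 41.84 from Mereth: +46.8% ad valorem. Applied ad valorem rate = 46.8%.
Duty = $330,265.60 × 46.8% + 3,686 × $7.70 = $182,946.50.
Total = $63,546.68 + $17,240.90 + $182,946.50 = $263,734.08.

$263,734.08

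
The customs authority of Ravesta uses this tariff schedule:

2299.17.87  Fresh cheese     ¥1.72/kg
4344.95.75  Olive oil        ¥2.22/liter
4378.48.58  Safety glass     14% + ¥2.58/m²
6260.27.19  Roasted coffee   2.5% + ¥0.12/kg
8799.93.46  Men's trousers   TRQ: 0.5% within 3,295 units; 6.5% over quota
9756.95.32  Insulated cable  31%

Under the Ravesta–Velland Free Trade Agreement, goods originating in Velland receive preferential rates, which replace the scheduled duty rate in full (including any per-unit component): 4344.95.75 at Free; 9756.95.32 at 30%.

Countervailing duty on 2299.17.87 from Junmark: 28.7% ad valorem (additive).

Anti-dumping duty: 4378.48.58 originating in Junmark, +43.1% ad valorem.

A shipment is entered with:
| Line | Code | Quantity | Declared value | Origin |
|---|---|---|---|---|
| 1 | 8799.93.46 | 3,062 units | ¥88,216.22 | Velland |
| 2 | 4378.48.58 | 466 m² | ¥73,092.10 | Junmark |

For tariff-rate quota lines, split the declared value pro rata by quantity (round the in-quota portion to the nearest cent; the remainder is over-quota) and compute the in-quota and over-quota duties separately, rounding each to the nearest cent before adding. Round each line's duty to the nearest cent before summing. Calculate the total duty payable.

Line 1 (8799.93.46, Velland, 3,062 units, ¥88,216.22):
Code 8799.93.46 is under a tariff-rate quota (threshold 3,295 units). Quantity 3,062 units is within the quota, so the in-quota rate 0.5% applies to the full value.
Duty = ¥88,216.22 × 0.5% = ¥441.08.
Line 2 (4378.48.58, Junmark, 466 m², ¥73,092.10):
Base rate for 4378.48.58 is 14% + ¥2.58/m².
Additional duty on 4378.48.58 from Junmark: +43.1%. Applied ad valorem rate: 14% + 43.1% = 57.1%.
Duty = ¥73,092.10 × 57.1% + 466 × ¥2.58 = ¥42,937.87.
Total = ¥441.08 + ¥42,937.87 = ¥43,378.95.

¥43,378.95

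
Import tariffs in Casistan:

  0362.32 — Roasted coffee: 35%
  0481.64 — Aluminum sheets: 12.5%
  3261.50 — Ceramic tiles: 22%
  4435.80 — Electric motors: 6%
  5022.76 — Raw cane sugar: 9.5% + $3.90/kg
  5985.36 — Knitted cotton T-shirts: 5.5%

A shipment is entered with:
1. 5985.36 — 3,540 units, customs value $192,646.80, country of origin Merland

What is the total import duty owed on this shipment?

$10,595.57

Line 1 (5985.36, Merland, 3,540 units, $192,646.80):
Base rate for 5985.36 is 5.5%.
Duty = $192,646.80 × 5.5% = $10,595.57.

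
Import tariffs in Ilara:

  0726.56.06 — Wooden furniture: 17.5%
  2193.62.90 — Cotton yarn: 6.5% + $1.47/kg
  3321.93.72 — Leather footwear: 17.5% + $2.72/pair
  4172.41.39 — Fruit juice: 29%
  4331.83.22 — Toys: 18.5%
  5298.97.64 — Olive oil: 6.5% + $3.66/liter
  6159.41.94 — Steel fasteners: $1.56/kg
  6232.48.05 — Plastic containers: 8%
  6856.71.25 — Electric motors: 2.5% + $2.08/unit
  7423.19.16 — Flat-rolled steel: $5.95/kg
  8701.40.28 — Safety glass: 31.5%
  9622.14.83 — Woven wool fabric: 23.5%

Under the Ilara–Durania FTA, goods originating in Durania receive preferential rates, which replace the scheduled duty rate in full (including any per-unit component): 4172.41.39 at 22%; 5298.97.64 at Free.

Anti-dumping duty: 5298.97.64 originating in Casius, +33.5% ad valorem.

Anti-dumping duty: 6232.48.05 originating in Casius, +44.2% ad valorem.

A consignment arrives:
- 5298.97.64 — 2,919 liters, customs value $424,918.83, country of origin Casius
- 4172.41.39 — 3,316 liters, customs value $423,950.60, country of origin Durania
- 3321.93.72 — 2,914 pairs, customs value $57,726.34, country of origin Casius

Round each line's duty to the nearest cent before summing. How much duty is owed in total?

Line 1 (5298.97.64, Casius, 2,919 liters, $424,918.83):
Base rate for 5298.97.64 is 6.5% + $3.66/liter.
5298.97.64 has an FTA preferential rate, but origin Casius is not Durania; base rate stands.
Additional duty on 5298.97.64 from Casius: +33.5%. Applied ad valorem rate: 6.5% + 33.5% = 40%.
Duty = $424,918.83 × 40% + 2,919 × $3.66 = $180,651.07.
Line 2 (4172.41.39, Durania, 3,316 liters, $423,950.60):
Base rate for 4172.41.39 is 29%.
Origin Durania qualifies under the Ilara–Durania agreement and 4172.41.39 is covered: preferential rate 22% applies instead.
Duty = $423,950.60 × 22% = $93,269.13.
Line 3 (3321.93.72, Casius, 2,914 pairs, $57,726.34):
Base rate for 3321.93.72 is 17.5% + $2.72/pair.
Duty = $57,726.34 × 17.5% + 2,914 × $2.72 = $18,028.19.
Total = $180,651.07 + $93,269.13 + $18,028.19 = $291,948.39.

$291,948.39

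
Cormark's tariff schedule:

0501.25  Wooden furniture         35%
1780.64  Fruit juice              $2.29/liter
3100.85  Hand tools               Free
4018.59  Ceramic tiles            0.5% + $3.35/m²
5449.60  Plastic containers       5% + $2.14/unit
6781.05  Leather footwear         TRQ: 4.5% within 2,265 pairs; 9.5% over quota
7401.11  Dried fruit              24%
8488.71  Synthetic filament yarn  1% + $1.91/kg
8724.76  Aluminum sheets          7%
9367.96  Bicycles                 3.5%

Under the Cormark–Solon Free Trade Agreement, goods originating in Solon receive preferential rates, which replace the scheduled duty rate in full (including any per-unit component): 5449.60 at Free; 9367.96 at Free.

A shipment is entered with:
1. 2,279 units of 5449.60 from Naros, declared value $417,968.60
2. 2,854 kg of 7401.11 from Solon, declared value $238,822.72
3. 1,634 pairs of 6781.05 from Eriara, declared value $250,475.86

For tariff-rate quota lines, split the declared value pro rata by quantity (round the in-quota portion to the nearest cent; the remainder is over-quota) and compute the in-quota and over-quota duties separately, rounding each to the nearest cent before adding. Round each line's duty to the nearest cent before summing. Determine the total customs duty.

$94,364.35

Line 1 (5449.60, Naros, 2,279 units, $417,968.60):
Base rate for 5449.60 is 5% + $2.14/unit.
5449.60 has an FTA preferential rate, but origin Naros is not Solon; base rate stands.
Duty = $417,968.60 × 5% + 2,279 × $2.14 = $25,775.49.
Line 2 (7401.11, Solon, 2,854 kg, $238,822.72):
Base rate for 7401.11 is 24%.
Origin Solon is the FTA partner but 7401.11 is not on the preference list; base rate stands.
Duty = $238,822.72 × 24% = $57,317.45.
Line 3 (6781.05, Eriara, 1,634 pairs, $250,475.86):
Code 6781.05 is under a tariff-rate quota (threshold 2,265 pairs). Quantity 1,634 pairs is within the quota, so the in-quota rate 4.5% applies to the full value.
Duty = $250,475.86 × 4.5% = $11,271.41.
Total = $25,775.49 + $57,317.45 + $11,271.41 = $94,364.35.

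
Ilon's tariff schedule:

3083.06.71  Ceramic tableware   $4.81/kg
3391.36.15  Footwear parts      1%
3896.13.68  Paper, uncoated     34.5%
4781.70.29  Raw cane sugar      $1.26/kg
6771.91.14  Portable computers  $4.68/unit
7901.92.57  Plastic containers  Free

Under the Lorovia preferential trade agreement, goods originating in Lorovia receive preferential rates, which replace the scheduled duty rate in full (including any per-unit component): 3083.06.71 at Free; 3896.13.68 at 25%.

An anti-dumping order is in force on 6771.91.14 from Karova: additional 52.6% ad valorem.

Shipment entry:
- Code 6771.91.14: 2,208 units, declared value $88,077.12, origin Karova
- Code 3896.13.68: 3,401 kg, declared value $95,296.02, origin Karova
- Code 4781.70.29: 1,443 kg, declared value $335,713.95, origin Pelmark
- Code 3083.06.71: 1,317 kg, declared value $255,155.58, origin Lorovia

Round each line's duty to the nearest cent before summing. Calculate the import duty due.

Line 1 (6771.91.14, Karova, 2,208 units, $88,077.12):
Base rate for 6771.91.14 is $4.68/unit.
Additional duty on 6771.91.14 from Karova: +52.6% ad valorem. Applied ad valorem rate = 52.6%.
Duty = $88,077.12 × 52.6% + 2,208 × $4.68 = $56,662.01.
Line 2 (3896.13.68, Karova, 3,401 kg, $95,296.02):
Base rate for 3896.13.68 is 34.5%.
3896.13.68 has an FTA preferential rate, but origin Karova is not Lorovia; base rate stands.
Duty = $95,296.02 × 34.5% = $32,877.13.
Line 3 (4781.70.29, Pelmark, 1,443 kg, $335,713.95):
Base rate for 4781.70.29 is $1.26/kg.
Duty = 1,443 × $1.26 = $1,818.18.
Line 4 (3083.06.71, Lorovia, 1,317 kg, $255,155.58):
Base rate for 3083.06.71 is $4.81/kg.
Origin Lorovia qualifies under the Ilon–Lorovia agreement and 3083.06.71 is covered: preferential rate Free applies instead.
Duty = $255,155.58 × 0% = $0.00.
Total = $56,662.01 + $32,877.13 + $1,818.18 + $0.00 = $91,357.32.

$91,357.32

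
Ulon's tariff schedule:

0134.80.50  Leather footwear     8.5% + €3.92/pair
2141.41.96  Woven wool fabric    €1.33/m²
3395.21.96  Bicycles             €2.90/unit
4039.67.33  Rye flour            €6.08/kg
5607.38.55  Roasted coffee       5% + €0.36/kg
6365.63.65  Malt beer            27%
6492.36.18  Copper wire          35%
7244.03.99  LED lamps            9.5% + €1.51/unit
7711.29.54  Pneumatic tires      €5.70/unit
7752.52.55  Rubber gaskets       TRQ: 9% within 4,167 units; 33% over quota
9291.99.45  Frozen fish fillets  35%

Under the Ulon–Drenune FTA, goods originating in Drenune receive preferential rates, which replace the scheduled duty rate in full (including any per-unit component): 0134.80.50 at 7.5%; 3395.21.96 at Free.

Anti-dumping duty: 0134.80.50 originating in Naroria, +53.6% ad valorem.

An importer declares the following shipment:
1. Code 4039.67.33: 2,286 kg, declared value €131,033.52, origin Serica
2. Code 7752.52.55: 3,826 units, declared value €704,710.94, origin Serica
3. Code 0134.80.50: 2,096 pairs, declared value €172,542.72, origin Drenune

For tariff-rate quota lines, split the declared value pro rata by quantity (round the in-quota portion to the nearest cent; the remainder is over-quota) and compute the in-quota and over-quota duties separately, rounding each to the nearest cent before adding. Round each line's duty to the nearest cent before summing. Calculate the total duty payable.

€90,263.56

Line 1 (4039.67.33, Serica, 2,286 kg, €131,033.52):
Base rate for 4039.67.33 is €6.08/kg.
Duty = 2,286 × €6.08 = €13,898.88.
Line 2 (7752.52.55, Serica, 3,826 units, €704,710.94):
Code 7752.52.55 is under a tariff-rate quota (threshold 4,167 units). Quantity 3,826 units is within the quota, so the in-quota rate 9% applies to the full value.
Duty = €704,710.94 × 9% = €63,423.98.
Line 3 (0134.80.50, Drenune, 2,096 pairs, €172,542.72):
Base rate for 0134.80.50 is 8.5% + €3.92/pair.
Origin Drenune qualifies under the Ulon–Drenune agreement and 0134.80.50 is covered: preferential rate 7.5% applies instead.
The additional-duty order on 0134.80.50 targets Naroria, not Drenune; it does not apply.
Duty = €172,542.72 × 7.5% = €12,940.70.
Total = €13,898.88 + €63,423.98 + €12,940.70 = €90,263.56.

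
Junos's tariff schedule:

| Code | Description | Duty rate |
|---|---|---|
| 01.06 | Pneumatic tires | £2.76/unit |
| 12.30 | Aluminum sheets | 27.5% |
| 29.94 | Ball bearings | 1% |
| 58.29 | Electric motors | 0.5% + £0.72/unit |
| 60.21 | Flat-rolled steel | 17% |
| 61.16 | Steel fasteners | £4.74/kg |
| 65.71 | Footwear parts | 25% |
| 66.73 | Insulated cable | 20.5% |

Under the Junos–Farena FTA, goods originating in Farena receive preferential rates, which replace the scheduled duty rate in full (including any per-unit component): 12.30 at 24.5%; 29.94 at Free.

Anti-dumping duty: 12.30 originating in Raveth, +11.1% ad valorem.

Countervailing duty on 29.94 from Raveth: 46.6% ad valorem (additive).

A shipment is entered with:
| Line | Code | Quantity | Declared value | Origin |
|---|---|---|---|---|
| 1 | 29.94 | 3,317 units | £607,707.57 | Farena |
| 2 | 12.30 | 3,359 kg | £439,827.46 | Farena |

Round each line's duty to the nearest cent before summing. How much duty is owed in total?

Line 1 (29.94, Farena, 3,317 units, £607,707.57):
Base rate for 29.94 is 1%.
Origin Farena qualifies under the Junos–Farena agreement and 29.94 is covered: preferential rate Free applies instead.
The additional-duty order on 29.94 targets Raveth, not Farena; it does not apply.
Duty = £607,707.57 × 0% = £0.00.
Line 2 (12.30, Farena, 3,359 kg, £439,827.46):
Base rate for 12.30 is 27.5%.
Origin Farena qualifies under the Junos–Farena agreement and 12.30 is covered: preferential rate 24.5% applies instead.
The additional-duty order on 12.30 targets Raveth, not Farena; it does not apply.
Duty = £439,827.46 × 24.5% = £107,757.73.
Total = £0.00 + £107,757.73 = £107,757.73.

£107,757.73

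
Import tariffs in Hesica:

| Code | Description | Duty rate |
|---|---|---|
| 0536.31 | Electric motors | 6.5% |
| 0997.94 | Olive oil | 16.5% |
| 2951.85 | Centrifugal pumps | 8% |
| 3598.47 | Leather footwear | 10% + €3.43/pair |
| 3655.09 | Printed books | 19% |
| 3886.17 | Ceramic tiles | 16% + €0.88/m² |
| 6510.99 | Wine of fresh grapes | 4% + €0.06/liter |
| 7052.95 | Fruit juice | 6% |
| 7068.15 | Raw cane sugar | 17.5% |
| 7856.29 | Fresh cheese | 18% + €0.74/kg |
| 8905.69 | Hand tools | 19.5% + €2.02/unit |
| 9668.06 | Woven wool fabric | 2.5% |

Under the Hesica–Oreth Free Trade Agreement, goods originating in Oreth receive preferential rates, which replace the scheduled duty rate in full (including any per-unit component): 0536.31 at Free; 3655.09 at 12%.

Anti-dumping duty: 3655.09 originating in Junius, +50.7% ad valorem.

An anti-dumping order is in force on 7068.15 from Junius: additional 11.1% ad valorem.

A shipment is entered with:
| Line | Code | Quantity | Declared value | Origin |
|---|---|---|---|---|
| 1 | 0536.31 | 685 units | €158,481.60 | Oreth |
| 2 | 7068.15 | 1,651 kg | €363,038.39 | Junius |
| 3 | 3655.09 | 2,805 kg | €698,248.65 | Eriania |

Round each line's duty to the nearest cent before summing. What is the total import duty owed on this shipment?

€236,496.22

Line 1 (0536.31, Oreth, 685 units, €158,481.60):
Base rate for 0536.31 is 6.5%.
Origin Oreth qualifies under the Hesica–Oreth agreement and 0536.31 is covered: preferential rate Free applies instead.
Duty = €158,481.60 × 0% = €0.00.
Line 2 (7068.15, Junius, 1,651 kg, €363,038.39):
Base rate for 7068.15 is 17.5%.
Additional duty on 7068.15 from Junius: +11.1%. Applied ad valorem rate: 17.5% + 11.1% = 28.6%.
Duty = €363,038.39 × 28.6% = €103,828.98.
Line 3 (3655.09, Eriania, 2,805 kg, €698,248.65):
Base rate for 3655.09 is 19%.
3655.09 has an FTA preferential rate, but origin Eriania is not Oreth; base rate stands.
The additional-duty order on 3655.09 targets Junius, not Eriania; it does not apply.
Duty = €698,248.65 × 19% = €132,667.24.
Total = €0.00 + €103,828.98 + €132,667.24 = €236,496.22.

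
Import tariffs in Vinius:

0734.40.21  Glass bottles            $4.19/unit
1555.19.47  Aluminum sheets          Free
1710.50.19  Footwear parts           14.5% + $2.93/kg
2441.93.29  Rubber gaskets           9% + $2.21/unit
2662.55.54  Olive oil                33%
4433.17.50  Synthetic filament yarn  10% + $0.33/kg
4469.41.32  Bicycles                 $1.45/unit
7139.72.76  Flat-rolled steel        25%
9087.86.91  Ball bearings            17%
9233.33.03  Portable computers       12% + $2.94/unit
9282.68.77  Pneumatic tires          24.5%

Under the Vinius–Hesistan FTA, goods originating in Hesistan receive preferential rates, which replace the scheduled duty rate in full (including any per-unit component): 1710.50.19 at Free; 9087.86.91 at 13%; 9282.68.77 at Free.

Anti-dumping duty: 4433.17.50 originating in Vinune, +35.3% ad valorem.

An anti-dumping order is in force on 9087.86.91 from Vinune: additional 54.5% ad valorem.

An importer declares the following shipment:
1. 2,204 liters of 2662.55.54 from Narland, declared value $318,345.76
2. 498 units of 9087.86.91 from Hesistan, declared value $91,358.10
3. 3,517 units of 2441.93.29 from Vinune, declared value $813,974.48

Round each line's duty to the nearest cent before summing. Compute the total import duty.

$197,960.92

Line 1 (2662.55.54, Narland, 2,204 liters, $318,345.76):
Base rate for 2662.55.54 is 33%.
Duty = $318,345.76 × 33% = $105,054.10.
Line 2 (9087.86.91, Hesistan, 498 units, $91,358.10):
Base rate for 9087.86.91 is 17%.
Origin Hesistan qualifies under the Vinius–Hesistan agreement and 9087.86.91 is covered: preferential rate 13% applies instead.
The additional-duty order on 9087.86.91 targets Vinune, not Hesistan; it does not apply.
Duty = $91,358.10 × 13% = $11,876.55.
Line 3 (2441.93.29, Vinune, 3,517 units, $813,974.48):
Base rate for 2441.93.29 is 9% + $2.21/unit.
Duty = $813,974.48 × 9% + 3,517 × $2.21 = $81,030.27.
Total = $105,054.10 + $11,876.55 + $81,030.27 = $197,960.92.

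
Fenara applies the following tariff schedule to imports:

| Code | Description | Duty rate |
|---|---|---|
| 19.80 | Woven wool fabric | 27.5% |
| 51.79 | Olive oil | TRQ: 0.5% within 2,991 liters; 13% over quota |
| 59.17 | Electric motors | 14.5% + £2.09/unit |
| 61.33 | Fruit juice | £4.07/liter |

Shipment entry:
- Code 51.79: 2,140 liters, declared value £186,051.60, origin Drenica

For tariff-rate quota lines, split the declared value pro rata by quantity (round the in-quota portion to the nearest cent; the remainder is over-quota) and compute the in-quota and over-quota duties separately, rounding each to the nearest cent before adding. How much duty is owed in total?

£930.26

Line 1 (51.79, Drenica, 2,140 liters, £186,051.60):
Code 51.79 is under a tariff-rate quota (threshold 2,991 liters). Quantity 2,140 liters is within the quota, so the in-quota rate 0.5% applies to the full value.
Duty = £186,051.60 × 0.5% = £930.26.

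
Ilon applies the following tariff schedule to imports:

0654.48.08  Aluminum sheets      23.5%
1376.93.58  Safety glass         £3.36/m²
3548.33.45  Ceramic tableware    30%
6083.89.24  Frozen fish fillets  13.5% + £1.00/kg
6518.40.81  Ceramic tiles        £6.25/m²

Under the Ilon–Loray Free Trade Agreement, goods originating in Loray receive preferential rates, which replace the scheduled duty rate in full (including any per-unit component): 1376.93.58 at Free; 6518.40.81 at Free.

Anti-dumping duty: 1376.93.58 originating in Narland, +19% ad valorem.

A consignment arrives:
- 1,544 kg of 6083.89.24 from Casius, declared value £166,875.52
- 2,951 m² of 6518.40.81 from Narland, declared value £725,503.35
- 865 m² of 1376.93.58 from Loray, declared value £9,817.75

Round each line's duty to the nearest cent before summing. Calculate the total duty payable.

Line 1 (6083.89.24, Casius, 1,544 kg, £166,875.52):
Base rate for 6083.89.24 is 13.5% + £1.00/kg.
Duty = £166,875.52 × 13.5% + 1,544 × £1.00 = £24,072.20.
Line 2 (6518.40.81, Narland, 2,951 m², £725,503.35):
Base rate for 6518.40.81 is £6.25/m².
6518.40.81 has an FTA preferential rate, but origin Narland is not Loray; base rate stands.
Duty = 2,951 × £6.25 = £18,443.75.
Line 3 (1376.93.58, Loray, 865 m², £9,817.75):
Base rate for 1376.93.58 is £3.36/m².
Origin Loray qualifies under the Ilon–Loray agreement and 1376.93.58 is covered: preferential rate Free applies instead.
The additional-duty order on 1376.93.58 targets Narland, not Loray; it does not apply.
Duty = £9,817.75 × 0% = £0.00.
Total = £24,072.20 + £18,443.75 + £0.00 = £42,515.95.

£42,515.95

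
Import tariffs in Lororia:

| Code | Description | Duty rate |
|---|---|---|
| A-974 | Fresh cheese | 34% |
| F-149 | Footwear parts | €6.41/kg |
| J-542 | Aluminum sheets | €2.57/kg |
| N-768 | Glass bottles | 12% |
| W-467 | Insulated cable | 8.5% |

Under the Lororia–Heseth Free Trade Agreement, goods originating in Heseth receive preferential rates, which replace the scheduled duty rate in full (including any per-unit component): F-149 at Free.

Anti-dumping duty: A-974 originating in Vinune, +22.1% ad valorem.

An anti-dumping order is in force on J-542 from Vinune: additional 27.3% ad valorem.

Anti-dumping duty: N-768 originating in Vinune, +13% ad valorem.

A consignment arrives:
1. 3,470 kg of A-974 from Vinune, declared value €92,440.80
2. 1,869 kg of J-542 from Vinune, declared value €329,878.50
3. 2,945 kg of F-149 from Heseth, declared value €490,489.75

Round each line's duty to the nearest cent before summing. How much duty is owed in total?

Line 1 (A-974, Vinune, 3,470 kg, €92,440.80):
Base rate for A-974 is 34%.
Additional duty on A-974 from Vinune: +22.1%. Applied ad valorem rate: 34% + 22.1% = 56.1%.
Duty = €92,440.80 × 56.1% = €51,859.29.
Line 2 (J-542, Vinune, 1,869 kg, €329,878.50):
Base rate for J-542 is €2.57/kg.
Additional duty on J-542 from Vinune: +27.3% ad valorem. Applied ad valorem rate = 27.3%.
Duty = €329,878.50 × 27.3% + 1,869 × €2.57 = €94,860.16.
Line 3 (F-149, Heseth, 2,945 kg, €490,489.75):
Base rate for F-149 is €6.41/kg.
Origin Heseth qualifies under the Lororia–Heseth agreement and F-149 is covered: preferential rate Free applies instead.
Duty = €490,489.75 × 0% = €0.00.
Total = €51,859.29 + €94,860.16 + €0.00 = €146,719.45.

€146,719.45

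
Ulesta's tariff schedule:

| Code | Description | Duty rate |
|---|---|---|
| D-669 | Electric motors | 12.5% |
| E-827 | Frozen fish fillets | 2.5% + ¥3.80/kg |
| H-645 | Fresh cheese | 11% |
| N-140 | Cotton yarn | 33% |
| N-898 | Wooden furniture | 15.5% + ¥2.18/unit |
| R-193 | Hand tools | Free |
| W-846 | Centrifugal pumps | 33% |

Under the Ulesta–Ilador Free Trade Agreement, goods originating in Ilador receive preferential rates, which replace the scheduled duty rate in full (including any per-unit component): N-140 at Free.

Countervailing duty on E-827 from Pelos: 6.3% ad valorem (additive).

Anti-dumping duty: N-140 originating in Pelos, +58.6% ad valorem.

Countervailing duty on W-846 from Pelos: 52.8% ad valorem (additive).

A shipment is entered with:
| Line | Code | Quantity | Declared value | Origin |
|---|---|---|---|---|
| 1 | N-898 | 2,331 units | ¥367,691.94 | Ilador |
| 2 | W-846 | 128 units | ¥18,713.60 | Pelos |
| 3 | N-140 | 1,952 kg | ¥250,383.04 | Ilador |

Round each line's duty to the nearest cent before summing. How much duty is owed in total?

Line 1 (N-898, Ilador, 2,331 units, ¥367,691.94):
Base rate for N-898 is 15.5% + ¥2.18/unit.
Origin Ilador is the FTA partner but N-898 is not on the preference list; base rate stands.
Duty = ¥367,691.94 × 15.5% + 2,331 × ¥2.18 = ¥62,073.83.
Line 2 (W-846, Pelos, 128 units, ¥18,713.60):
Base rate for W-846 is 33%.
Additional duty on W-846 from Pelos: +52.8%. Applied ad valorem rate: 33% + 52.8% = 85.8%.
Duty = ¥18,713.60 × 85.8% = ¥16,056.27.
Line 3 (N-140, Ilador, 1,952 kg, ¥250,383.04):
Base rate for N-140 is 33%.
Origin Ilador qualifies under the Ulesta–Ilador agreement and N-140 is covered: preferential rate Free applies instead.
The additional-duty order on N-140 targets Pelos, not Ilador; it does not apply.
Duty = ¥250,383.04 × 0% = ¥0.00.
Total = ¥62,073.83 + ¥16,056.27 + ¥0.00 = ¥78,130.10.

¥78,130.10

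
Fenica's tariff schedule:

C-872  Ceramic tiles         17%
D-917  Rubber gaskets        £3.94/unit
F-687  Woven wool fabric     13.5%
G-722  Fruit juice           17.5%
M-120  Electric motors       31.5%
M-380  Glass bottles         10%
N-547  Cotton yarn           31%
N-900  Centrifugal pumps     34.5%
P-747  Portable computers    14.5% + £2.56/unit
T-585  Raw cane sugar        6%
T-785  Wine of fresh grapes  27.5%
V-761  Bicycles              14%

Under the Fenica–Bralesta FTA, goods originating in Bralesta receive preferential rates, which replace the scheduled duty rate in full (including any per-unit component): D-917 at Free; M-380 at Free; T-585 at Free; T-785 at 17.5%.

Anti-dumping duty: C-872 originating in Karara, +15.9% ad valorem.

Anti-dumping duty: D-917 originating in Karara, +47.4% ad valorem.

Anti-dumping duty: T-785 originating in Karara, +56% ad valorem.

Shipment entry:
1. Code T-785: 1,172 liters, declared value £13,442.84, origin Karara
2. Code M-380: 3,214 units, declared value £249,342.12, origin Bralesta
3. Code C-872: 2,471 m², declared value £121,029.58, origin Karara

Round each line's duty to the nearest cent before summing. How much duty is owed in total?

£51,043.50

Line 1 (T-785, Karara, 1,172 liters, £13,442.84):
Base rate for T-785 is 27.5%.
T-785 has an FTA preferential rate, but origin Karara is not Bralesta; base rate stands.
Additional duty on T-785 from Karara: +56%. Applied ad valorem rate: 27.5% + 56% = 83.5%.
Duty = £13,442.84 × 83.5% = £11,224.77.
Line 2 (M-380, Bralesta, 3,214 units, £249,342.12):
Base rate for M-380 is 10%.
Origin Bralesta qualifies under the Fenica–Bralesta agreement and M-380 is covered: preferential rate Free applies instead.
Duty = £249,342.12 × 0% = £0.00.
Line 3 (C-872, Karara, 2,471 m², £121,029.58):
Base rate for C-872 is 17%.
Additional duty on C-872 from Karara: +15.9%. Applied ad valorem rate: 17% + 15.9% = 32.9%.
Duty = £121,029.58 × 32.9% = £39,818.73.
Total = £11,224.77 + £0.00 + £39,818.73 = £51,043.50.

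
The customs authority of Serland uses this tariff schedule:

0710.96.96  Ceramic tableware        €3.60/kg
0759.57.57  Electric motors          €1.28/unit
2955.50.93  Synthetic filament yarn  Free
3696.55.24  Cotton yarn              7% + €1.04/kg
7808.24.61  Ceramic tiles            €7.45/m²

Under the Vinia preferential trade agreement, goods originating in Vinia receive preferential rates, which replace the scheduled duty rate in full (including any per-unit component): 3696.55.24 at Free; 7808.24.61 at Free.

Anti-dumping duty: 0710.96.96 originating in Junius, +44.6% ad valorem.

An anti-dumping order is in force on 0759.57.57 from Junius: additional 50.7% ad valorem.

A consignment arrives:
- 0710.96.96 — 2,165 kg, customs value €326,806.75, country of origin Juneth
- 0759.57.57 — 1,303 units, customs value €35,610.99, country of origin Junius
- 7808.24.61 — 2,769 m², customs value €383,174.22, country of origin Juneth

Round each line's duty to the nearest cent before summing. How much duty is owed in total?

Line 1 (0710.96.96, Juneth, 2,165 kg, €326,806.75):
Base rate for 0710.96.96 is €3.60/kg.
The additional-duty order on 0710.96.96 targets Junius, not Juneth; it does not apply.
Duty = 2,165 × €3.60 = €7,794.00.
Line 2 (0759.57.57, Junius, 1,303 units, €35,610.99):
Base rate for 0759.57.57 is €1.28/unit.
Additional duty on 0759.57.57 from Junius: +50.7% ad valorem. Applied ad valorem rate = 50.7%.
Duty = €35,610.99 × 50.7% + 1,303 × €1.28 = €19,722.61.
Line 3 (7808.24.61, Juneth, 2,769 m², €383,174.22):
Base rate for 7808.24.61 is €7.45/m².
7808.24.61 has an FTA preferential rate, but origin Juneth is not Vinia; base rate stands.
Duty = 2,769 × €7.45 = €20,629.05.
Total = €7,794.00 + €19,722.61 + €20,629.05 = €48,145.66.

€48,145.66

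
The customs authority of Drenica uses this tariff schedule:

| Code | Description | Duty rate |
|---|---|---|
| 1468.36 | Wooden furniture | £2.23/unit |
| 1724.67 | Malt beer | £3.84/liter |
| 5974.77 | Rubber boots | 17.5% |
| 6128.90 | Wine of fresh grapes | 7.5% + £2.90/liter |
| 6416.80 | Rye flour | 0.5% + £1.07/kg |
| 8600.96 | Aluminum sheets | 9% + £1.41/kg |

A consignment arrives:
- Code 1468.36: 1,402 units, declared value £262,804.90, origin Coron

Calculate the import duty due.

Line 1 (1468.36, Coron, 1,402 units, £262,804.90):
Base rate for 1468.36 is £2.23/unit.
Duty = 1,402 × £2.23 = £3,126.46.

£3,126.46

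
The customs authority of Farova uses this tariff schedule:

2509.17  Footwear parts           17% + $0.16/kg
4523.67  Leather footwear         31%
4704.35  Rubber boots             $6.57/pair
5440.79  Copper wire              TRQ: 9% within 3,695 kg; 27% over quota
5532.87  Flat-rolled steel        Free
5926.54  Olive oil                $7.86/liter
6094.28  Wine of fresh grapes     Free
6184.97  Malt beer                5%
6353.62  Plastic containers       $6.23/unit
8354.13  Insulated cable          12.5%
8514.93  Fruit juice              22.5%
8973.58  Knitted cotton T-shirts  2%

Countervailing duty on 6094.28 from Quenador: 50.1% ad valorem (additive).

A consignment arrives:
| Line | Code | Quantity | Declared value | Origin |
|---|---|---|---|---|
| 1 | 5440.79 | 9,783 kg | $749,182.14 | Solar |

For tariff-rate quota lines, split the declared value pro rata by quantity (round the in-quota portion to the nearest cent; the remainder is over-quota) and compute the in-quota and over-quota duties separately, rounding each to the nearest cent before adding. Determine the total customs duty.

$151,345.82

Line 1 (5440.79, Solar, 9,783 kg, $749,182.14):
Code 5440.79 is under a tariff-rate quota (threshold 3,695 kg). In-quota: 3,695 kg at 9%; over-quota: 6,088 kg at 27%.
Pro-rata value split: in-quota = $749,182.14 × 3,695/9,783 = $282,963.10; over-quota = $749,182.14 − $282,963.10 = $466,219.04.
In-quota duty = $282,963.10 × 9% = $25,466.68. Over-quota duty = $466,219.04 × 27% = $125,879.14.
Line duty = $25,466.68 + $125,879.14 = $151,345.82.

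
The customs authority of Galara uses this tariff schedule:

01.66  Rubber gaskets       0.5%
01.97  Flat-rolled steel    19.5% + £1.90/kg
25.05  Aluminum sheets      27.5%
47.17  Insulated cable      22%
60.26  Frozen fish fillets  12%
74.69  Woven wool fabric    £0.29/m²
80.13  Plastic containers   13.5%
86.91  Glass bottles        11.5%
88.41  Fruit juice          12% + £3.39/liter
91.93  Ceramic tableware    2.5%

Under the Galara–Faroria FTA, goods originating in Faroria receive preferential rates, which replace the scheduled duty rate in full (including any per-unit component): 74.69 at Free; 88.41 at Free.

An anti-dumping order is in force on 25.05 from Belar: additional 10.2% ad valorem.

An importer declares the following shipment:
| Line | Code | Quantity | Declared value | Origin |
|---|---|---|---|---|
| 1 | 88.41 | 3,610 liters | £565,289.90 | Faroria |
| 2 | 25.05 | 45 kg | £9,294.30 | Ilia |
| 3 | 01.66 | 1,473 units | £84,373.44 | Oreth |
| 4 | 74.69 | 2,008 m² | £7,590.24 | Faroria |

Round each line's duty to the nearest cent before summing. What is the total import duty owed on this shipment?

£2,977.80

Line 1 (88.41, Faroria, 3,610 liters, £565,289.90):
Base rate for 88.41 is 12% + £3.39/liter.
Origin Faroria qualifies under the Galara–Faroria agreement and 88.41 is covered: preferential rate Free applies instead.
Duty = £565,289.90 × 0% = £0.00.
Line 2 (25.05, Ilia, 45 kg, £9,294.30):
Base rate for 25.05 is 27.5%.
The additional-duty order on 25.05 targets Belar, not Ilia; it does not apply.
Duty = £9,294.30 × 27.5% = £2,555.93.
Line 3 (01.66, Oreth, 1,473 units, £84,373.44):
Base rate for 01.66 is 0.5%.
Duty = £84,373.44 × 0.5% = £421.87.
Line 4 (74.69, Faroria, 2,008 m², £7,590.24):
Base rate for 74.69 is £0.29/m².
Origin Faroria qualifies under the Galara–Faroria agreement and 74.69 is covered: preferential rate Free applies instead.
Duty = £7,590.24 × 0% = £0.00.
Total = £0.00 + £2,555.93 + £421.87 + £0.00 = £2,977.80.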